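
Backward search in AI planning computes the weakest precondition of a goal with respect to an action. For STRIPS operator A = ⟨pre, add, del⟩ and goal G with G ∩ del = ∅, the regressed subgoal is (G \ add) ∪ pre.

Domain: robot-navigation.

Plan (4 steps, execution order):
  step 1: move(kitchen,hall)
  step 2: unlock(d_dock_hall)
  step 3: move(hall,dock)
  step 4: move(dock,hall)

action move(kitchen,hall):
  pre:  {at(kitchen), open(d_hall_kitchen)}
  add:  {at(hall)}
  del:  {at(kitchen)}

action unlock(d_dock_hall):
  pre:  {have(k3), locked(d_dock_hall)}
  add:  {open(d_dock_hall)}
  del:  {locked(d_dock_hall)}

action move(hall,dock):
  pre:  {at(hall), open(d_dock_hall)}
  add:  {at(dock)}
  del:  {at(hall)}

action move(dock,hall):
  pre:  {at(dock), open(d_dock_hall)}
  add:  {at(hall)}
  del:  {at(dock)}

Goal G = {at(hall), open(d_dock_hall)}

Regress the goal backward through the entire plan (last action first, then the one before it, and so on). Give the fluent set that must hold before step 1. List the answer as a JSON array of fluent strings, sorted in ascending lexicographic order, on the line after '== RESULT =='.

Regress step by step:
  through step 4 (move(dock,hall)): drop {at(hall)}, keep {open(d_dock_hall)}, require {at(dock), open(d_dock_hall)}
    → {at(dock), open(d_dock_hall)}
  through step 3 (move(hall,dock)): drop {at(dock)}, keep {open(d_dock_hall)}, require {at(hall), open(d_dock_hall)}
    → {at(hall), open(d_dock_hall)}
  through step 2 (unlock(d_dock_hall)): drop {open(d_dock_hall)}, keep {at(hall)}, require {have(k3), locked(d_dock_hall)}
    → {at(hall), have(k3), locked(d_dock_hall)}
  through step 1 (move(kitchen,hall)): drop {at(hall)}, keep {have(k3), locked(d_dock_hall)}, require {at(kitchen), open(d_hall_kitchen)}
    → {at(kitchen), have(k3), locked(d_dock_hall), open(d_hall_kitchen)}

== RESULT ==
["at(kitchen)", "have(k3)", "locked(d_dock_hall)", "open(d_hall_kitchen)"]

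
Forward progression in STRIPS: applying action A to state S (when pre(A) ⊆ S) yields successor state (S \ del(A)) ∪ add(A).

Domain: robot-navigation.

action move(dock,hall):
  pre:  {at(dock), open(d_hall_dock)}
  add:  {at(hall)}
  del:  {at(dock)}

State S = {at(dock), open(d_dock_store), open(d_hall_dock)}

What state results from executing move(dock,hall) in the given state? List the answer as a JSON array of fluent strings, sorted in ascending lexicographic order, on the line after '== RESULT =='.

Compute (S \ del) ∪ add:
  pre ⊆ S: {at(dock), open(d_hall_dock)} ⊆ S  — applicable
  S \ del = {open(d_dock_store), open(d_hall_dock)}
  ∪ add   = {at(hall), open(d_dock_store), open(d_hall_dock)}

== RESULT ==
["at(hall)", "open(d_dock_store)", "open(d_hall_dock)"]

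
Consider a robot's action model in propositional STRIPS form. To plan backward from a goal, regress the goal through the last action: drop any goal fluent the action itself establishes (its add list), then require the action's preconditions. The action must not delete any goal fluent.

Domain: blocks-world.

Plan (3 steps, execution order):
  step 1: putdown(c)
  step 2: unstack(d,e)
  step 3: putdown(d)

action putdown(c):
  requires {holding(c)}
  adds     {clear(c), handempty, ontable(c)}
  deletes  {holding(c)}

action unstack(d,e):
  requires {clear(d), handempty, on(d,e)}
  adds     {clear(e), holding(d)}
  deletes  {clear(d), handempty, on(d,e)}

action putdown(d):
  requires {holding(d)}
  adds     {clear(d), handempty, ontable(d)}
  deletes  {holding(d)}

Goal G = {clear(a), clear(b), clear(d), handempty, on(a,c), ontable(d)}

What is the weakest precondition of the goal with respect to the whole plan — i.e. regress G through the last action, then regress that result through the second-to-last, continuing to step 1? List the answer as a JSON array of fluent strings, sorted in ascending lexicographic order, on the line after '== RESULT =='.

Work backward from the goal:
  through step 3 (putdown(d)): drop {clear(d), handempty, ontable(d)}, keep {clear(a), clear(b), on(a,c)}, require {holding(d)}
    → {clear(a), clear(b), holding(d), on(a,c)}
  through step 2 (unstack(d,e)): drop {holding(d)}, keep {clear(a), clear(b), on(a,c)}, require {clear(d), handempty, on(d,e)}
    → {clear(a), clear(b), clear(d), handempty, on(a,c), on(d,e)}
  through step 1 (putdown(c)): drop {handempty}, keep {clear(a), clear(b), clear(d), on(a,c), on(d,e)}, require {holding(c)}
    → {clear(a), clear(b), clear(d), holding(c), on(a,c), on(d,e)}

== RESULT ==
["clear(a)", "clear(b)", "clear(d)", "holding(c)", "on(a,c)", "on(d,e)"]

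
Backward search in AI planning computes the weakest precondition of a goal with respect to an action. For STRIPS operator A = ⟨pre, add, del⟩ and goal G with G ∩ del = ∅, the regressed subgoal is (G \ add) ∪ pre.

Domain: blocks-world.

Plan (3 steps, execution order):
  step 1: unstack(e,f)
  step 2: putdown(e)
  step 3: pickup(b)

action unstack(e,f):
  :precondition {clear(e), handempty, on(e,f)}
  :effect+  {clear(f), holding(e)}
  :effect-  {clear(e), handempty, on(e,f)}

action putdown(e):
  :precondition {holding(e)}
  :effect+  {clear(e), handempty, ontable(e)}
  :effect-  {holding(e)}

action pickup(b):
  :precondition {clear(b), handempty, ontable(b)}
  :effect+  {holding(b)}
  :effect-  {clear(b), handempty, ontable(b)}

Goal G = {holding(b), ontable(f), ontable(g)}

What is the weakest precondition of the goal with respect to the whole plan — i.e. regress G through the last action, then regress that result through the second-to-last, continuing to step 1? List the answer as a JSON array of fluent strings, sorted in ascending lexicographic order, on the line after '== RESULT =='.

Work backward from the goal:
  through step 3 (pickup(b)): drop {holding(b)}, keep {ontable(f), ontable(g)}, require {clear(b), handempty, ontable(b)}
    → {clear(b), handempty, ontable(b), ontable(f), ontable(g)}
  through step 2 (putdown(e)): drop {handempty}, keep {clear(b), ontable(b), ontable(f), ontable(g)}, require {holding(e)}
    → {clear(b), holding(e), ontable(b), ontable(f), ontable(g)}
  through step 1 (unstack(e,f)): drop {holding(e)}, keep {clear(b), ontable(b), ontable(f), ontable(g)}, require {clear(e), handempty, on(e,f)}
    → {clear(b), clear(e), handempty, on(e,f), ontable(b), ontable(f), ontable(g)}

== RESULT ==
["clear(b)", "clear(e)", "handempty", "on(e,f)", "ontable(b)", "ontable(f)", "ontable(g)"]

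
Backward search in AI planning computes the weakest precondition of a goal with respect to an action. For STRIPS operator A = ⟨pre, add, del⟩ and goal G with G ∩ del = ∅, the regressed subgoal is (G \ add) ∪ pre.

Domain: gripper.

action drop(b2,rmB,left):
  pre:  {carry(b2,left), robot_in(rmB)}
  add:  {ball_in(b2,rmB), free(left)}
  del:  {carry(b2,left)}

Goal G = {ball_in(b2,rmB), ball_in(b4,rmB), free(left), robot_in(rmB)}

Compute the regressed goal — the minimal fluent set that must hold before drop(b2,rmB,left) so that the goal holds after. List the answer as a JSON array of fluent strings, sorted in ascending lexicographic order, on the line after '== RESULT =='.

Regress:
  G ∩ del = {}  (empty — regression defined)
  G \ add = {ball_in(b2,rmB), ball_in(b4,rmB), free(left), robot_in(rmB)} \ {ball_in(b2,rmB), free(left)} = {ball_in(b4,rmB), robot_in(rmB)}
  ∪ pre   = {ball_in(b4,rmB), robot_in(rmB)} ∪ {carry(b2,left), robot_in(rmB)}
          = {ball_in(b4,rmB), carry(b2,left), robot_in(rmB)}

== RESULT ==
["ball_in(b4,rmB)", "carry(b2,left)", "robot_in(rmB)"]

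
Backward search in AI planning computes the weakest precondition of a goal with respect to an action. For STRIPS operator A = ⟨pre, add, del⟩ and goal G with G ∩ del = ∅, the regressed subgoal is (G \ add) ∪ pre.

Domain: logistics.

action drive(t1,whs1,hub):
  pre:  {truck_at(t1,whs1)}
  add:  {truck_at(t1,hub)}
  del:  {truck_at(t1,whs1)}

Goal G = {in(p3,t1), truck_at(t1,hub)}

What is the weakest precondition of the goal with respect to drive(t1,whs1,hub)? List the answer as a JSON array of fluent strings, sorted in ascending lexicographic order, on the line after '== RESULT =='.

Regress:
  G ∩ del = {}  (empty — regression defined)
  G \ add = {in(p3,t1), truck_at(t1,hub)} \ {truck_at(t1,hub)} = {in(p3,t1)}
  ∪ pre   = {in(p3,t1)} ∪ {truck_at(t1,whs1)}
          = {in(p3,t1), truck_at(t1,whs1)}

== RESULT ==
["in(p3,t1)", "truck_at(t1,whs1)"]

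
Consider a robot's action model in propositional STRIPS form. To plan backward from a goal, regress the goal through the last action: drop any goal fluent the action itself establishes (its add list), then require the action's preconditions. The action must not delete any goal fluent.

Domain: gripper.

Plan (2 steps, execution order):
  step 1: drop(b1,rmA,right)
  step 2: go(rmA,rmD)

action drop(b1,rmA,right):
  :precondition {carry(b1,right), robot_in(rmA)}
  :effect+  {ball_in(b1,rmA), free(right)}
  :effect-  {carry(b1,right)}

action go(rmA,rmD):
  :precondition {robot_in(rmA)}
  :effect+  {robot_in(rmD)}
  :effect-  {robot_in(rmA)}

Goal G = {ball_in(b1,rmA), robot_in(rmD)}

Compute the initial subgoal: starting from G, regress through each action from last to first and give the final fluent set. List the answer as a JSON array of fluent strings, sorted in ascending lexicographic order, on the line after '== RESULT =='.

Work backward from the goal:
  through step 2 (go(rmA,rmD)): drop {robot_in(rmD)}, keep {ball_in(b1,rmA)}, require {robot_in(rmA)}
    → {ball_in(b1,rmA), robot_in(rmA)}
  through step 1 (drop(b1,rmA,right)): drop {ball_in(b1,rmA)}, keep {robot_in(rmA)}, require {carry(b1,right), robot_in(rmA)}
    → {carry(b1,right), robot_in(rmA)}

== RESULT ==
["carry(b1,right)", "robot_in(rmA)"]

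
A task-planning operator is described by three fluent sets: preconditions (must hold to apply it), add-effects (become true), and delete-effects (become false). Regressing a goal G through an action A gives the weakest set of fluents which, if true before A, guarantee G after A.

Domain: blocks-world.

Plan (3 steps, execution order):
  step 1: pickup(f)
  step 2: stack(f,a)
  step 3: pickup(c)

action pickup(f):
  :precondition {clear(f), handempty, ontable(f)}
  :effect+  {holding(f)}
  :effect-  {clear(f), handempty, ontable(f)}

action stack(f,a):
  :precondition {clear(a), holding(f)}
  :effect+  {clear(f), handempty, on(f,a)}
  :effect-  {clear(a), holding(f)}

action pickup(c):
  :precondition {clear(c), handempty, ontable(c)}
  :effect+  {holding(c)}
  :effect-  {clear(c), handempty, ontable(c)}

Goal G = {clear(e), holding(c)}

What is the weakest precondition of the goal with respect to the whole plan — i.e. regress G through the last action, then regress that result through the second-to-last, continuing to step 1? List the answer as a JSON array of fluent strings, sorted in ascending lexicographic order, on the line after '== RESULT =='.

Work backward from the goal:
  through step 3 (pickup(c)): drop {holding(c)}, keep {clear(e)}, require {clear(c), handempty, ontable(c)}
    → {clear(c), clear(e), handempty, ontable(c)}
  through step 2 (stack(f,a)): drop {handempty}, keep {clear(c), clear(e), ontable(c)}, require {clear(a), holding(f)}
    → {clear(a), clear(c), clear(e), holding(f), ontable(c)}
  through step 1 (pickup(f)): drop {holding(f)}, keep {clear(a), clear(c), clear(e), ontable(c)}, require {clear(f), handempty, ontable(f)}
    → {clear(a), clear(c), clear(e), clear(f), handempty, ontable(c), ontable(f)}

== RESULT ==
["clear(a)", "clear(c)", "clear(e)", "clear(f)", "handempty", "ontable(c)", "ontable(f)"]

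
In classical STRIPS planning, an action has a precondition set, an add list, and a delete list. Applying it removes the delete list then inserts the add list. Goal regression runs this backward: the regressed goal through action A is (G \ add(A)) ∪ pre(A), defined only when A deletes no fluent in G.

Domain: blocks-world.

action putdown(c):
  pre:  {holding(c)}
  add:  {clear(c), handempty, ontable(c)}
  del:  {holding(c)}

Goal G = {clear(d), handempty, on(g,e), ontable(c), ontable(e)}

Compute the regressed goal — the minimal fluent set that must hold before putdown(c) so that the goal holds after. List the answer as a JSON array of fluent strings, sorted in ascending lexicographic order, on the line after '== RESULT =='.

Regress:
  G ∩ del = {}  (empty — regression defined)
  G \ add = {clear(d), handempty, on(g,e), ontable(c), ontable(e)} \ {clear(c), handempty, ontable(c)} = {clear(d), on(g,e), ontable(e)}
  ∪ pre   = {clear(d), on(g,e), ontable(e)} ∪ {holding(c)}
          = {clear(d), holding(c), on(g,e), ontable(e)}

== RESULT ==
["clear(d)", "holding(c)", "on(g,e)", "ontable(e)"]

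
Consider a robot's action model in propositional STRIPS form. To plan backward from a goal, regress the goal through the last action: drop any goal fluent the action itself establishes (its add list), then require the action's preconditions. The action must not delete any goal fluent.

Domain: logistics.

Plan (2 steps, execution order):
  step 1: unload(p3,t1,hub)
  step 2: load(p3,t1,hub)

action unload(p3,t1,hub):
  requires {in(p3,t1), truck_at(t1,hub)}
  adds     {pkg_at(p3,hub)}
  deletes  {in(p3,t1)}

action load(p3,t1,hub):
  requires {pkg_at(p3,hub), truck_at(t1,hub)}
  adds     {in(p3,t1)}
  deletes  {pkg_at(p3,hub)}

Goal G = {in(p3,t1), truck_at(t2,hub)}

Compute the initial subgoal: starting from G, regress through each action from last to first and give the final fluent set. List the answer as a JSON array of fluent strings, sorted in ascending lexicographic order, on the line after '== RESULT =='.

Work backward from the goal:
  through step 2 (load(p3,t1,hub)): drop {in(p3,t1)}, keep {truck_at(t2,hub)}, require {pkg_at(p3,hub), truck_at(t1,hub)}
    → {pkg_at(p3,hub), truck_at(t1,hub), truck_at(t2,hub)}
  through step 1 (unload(p3,t1,hub)): drop {pkg_at(p3,hub)}, keep {truck_at(t1,hub), truck_at(t2,hub)}, require {in(p3,t1), truck_at(t1,hub)}
    → {in(p3,t1), truck_at(t1,hub), truck_at(t2,hub)}

== RESULT ==
["in(p3,t1)", "truck_at(t1,hub)", "truck_at(t2,hub)"]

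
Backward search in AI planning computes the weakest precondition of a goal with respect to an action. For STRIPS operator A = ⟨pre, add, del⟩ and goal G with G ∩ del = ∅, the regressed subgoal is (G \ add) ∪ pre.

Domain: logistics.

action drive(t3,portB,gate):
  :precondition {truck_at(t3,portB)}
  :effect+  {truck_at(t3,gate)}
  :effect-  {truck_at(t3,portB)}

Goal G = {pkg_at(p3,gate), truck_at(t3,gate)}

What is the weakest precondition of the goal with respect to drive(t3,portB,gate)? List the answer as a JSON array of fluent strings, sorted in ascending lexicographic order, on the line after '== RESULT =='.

Compute (G \ add) ∪ pre:
  G ∩ del = {}  (empty — regression defined)
  G \ add = {pkg_at(p3,gate), truck_at(t3,gate)} \ {truck_at(t3,gate)} = {pkg_at(p3,gate)}
  ∪ pre   = {pkg_at(p3,gate)} ∪ {truck_at(t3,portB)}
          = {pkg_at(p3,gate), truck_at(t3,portB)}

== RESULT ==
["pkg_at(p3,gate)", "truck_at(t3,portB)"]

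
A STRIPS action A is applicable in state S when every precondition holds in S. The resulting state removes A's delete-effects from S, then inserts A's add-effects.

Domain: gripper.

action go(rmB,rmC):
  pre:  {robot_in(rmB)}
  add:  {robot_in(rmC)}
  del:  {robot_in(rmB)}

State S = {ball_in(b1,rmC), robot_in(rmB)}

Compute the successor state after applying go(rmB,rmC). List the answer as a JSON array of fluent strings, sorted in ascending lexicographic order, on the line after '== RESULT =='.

Progress:
  pre ⊆ S: {robot_in(rmB)} ⊆ S  — applicable
  S \ del = {ball_in(b1,rmC)}
  ∪ add   = {ball_in(b1,rmC), robot_in(rmC)}

== RESULT ==
["ball_in(b1,rmC)", "robot_in(rmC)"]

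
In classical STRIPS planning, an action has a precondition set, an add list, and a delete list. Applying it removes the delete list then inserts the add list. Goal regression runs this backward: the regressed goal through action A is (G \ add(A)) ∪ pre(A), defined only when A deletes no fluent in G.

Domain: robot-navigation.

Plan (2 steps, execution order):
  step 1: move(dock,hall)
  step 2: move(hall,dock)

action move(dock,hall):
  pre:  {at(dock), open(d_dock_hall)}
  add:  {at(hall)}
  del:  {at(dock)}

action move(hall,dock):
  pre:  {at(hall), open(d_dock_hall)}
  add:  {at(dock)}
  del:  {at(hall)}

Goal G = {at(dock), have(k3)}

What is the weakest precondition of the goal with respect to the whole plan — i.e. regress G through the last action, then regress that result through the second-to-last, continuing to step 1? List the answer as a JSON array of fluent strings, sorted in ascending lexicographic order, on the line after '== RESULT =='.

Regress step by step:
  through step 2 (move(hall,dock)): drop {at(dock)}, keep {have(k3)}, require {at(hall), open(d_dock_hall)}
    → {at(hall), have(k3), open(d_dock_hall)}
  through step 1 (move(dock,hall)): drop {at(hall)}, keep {have(k3), open(d_dock_hall)}, require {at(dock), open(d_dock_hall)}
    → {at(dock), have(k3), open(d_dock_hall)}

== RESULT ==
["at(dock)", "have(k3)", "open(d_dock_hall)"]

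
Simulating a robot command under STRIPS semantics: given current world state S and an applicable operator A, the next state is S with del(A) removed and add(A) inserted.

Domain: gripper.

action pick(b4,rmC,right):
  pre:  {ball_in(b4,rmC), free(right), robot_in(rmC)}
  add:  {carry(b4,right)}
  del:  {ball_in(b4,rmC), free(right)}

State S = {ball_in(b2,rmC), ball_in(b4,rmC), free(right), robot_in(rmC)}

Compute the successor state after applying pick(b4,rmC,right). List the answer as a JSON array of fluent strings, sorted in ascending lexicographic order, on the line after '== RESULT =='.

Compute (S \ del) ∪ add:
  pre ⊆ S: {ball_in(b4,rmC), free(right), robot_in(rmC)} ⊆ S  — applicable
  S \ del = {ball_in(b2,rmC), robot_in(rmC)}
  ∪ add   = {ball_in(b2,rmC), carry(b4,right), robot_in(rmC)}

== RESULT ==
["ball_in(b2,rmC)", "carry(b4,right)", "robot_in(rmC)"]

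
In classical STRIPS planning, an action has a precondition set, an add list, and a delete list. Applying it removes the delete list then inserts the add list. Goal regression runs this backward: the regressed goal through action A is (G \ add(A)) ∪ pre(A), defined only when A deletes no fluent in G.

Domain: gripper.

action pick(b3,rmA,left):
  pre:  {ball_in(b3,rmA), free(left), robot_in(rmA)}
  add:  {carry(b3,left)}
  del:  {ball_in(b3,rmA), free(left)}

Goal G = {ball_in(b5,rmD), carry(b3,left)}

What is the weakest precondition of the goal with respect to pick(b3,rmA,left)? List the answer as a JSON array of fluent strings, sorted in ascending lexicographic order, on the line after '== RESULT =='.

Compute (G \ add) ∪ pre:
  G ∩ del = {}  (empty — regression defined)
  G \ add = {ball_in(b5,rmD), carry(b3,left)} \ {carry(b3,left)} = {ball_in(b5,rmD)}
  ∪ pre   = {ball_in(b5,rmD)} ∪ {ball_in(b3,rmA), free(left), robot_in(rmA)}
          = {ball_in(b3,rmA), ball_in(b5,rmD), free(left), robot_in(rmA)}

== RESULT ==
["ball_in(b3,rmA)", "ball_in(b5,rmD)", "free(left)", "robot_in(rmA)"]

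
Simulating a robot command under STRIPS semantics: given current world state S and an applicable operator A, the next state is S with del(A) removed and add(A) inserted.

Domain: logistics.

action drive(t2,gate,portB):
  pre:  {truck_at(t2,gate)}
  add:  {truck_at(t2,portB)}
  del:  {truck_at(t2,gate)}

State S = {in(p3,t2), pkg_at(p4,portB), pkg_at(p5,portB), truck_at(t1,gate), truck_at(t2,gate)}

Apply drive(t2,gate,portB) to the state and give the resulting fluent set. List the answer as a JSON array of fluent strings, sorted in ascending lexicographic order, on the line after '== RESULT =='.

Compute (S \ del) ∪ add:
  pre ⊆ S: {truck_at(t2,gate)} ⊆ S  — applicable
  S \ del = {in(p3,t2), pkg_at(p4,portB), pkg_at(p5,portB), truck_at(t1,gate)}
  ∪ add   = {in(p3,t2), pkg_at(p4,portB), pkg_at(p5,portB), truck_at(t1,gate), truck_at(t2,portB)}

== RESULT ==
["in(p3,t2)", "pkg_at(p4,portB)", "pkg_at(p5,portB)", "truck_at(t1,gate)", "truck_at(t2,portB)"]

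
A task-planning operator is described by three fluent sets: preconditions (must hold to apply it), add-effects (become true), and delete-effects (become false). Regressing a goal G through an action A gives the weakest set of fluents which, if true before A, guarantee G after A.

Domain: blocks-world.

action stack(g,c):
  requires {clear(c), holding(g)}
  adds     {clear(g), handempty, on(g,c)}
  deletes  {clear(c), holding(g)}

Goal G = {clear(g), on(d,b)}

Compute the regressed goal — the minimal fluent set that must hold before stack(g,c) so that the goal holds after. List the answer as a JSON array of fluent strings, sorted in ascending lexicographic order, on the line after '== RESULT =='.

Compute (G \ add) ∪ pre:
  G ∩ del = {}  (empty — regression defined)
  G \ add = {clear(g), on(d,b)} \ {clear(g), handempty, on(g,c)} = {on(d,b)}
  ∪ pre   = {on(d,b)} ∪ {clear(c), holding(g)}
          = {clear(c), holding(g), on(d,b)}

== RESULT ==
["clear(c)", "holding(g)", "on(d,b)"]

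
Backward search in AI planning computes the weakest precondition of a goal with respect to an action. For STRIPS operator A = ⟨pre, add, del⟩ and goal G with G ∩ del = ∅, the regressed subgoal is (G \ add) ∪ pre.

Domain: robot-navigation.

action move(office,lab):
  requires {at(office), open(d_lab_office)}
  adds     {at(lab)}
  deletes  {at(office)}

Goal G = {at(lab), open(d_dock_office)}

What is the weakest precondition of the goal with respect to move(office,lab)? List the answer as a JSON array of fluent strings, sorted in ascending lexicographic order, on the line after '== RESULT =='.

Compute (G \ add) ∪ pre:
  G ∩ del = {}  (empty — regression defined)
  G \ add = {at(lab), open(d_dock_office)} \ {at(lab)} = {open(d_dock_office)}
  ∪ pre   = {open(d_dock_office)} ∪ {at(office), open(d_lab_office)}
          = {at(office), open(d_dock_office), open(d_lab_office)}

== RESULT ==
["at(office)", "open(d_dock_office)", "open(d_lab_office)"]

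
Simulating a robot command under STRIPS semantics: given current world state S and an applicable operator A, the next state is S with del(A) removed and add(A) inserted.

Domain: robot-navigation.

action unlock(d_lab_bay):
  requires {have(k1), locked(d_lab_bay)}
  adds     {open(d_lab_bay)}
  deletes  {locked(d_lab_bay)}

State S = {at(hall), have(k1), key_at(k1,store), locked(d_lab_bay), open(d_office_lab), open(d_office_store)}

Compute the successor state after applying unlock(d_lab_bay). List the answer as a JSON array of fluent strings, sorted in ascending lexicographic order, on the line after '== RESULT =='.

Progress:
  pre ⊆ S: {have(k1), locked(d_lab_bay)} ⊆ S  — applicable
  S \ del = {at(hall), have(k1), key_at(k1,store), open(d_office_lab), open(d_office_store)}
  ∪ add   = {at(hall), have(k1), key_at(k1,store), open(d_lab_bay), open(d_office_lab), open(d_office_store)}

== RESULT ==
["at(hall)", "have(k1)", "key_at(k1,store)", "open(d_lab_bay)", "open(d_office_lab)", "open(d_office_store)"]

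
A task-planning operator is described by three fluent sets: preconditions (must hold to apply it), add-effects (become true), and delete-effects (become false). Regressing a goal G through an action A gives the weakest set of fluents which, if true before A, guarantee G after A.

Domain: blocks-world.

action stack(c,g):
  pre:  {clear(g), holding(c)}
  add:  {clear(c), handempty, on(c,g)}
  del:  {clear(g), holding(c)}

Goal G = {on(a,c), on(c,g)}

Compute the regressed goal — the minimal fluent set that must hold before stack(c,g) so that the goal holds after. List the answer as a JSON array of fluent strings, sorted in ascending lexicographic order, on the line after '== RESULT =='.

Regress:
  G ∩ del = {}  (empty — regression defined)
  G \ add = {on(a,c), on(c,g)} \ {clear(c), handempty, on(c,g)} = {on(a,c)}
  ∪ pre   = {on(a,c)} ∪ {clear(g), holding(c)}
          = {clear(g), holding(c), on(a,c)}

== RESULT ==
["clear(g)", "holding(c)", "on(a,c)"]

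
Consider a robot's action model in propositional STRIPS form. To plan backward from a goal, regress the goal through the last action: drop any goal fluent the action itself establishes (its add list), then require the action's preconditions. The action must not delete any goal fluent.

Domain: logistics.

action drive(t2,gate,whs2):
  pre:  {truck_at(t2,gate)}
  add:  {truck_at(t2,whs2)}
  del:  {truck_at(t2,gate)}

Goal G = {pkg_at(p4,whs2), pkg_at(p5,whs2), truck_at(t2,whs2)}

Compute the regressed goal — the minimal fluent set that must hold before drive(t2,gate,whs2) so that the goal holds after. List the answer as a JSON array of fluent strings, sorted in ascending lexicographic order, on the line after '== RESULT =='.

Compute (G \ add) ∪ pre:
  G ∩ del = {}  (empty — regression defined)
  G \ add = {pkg_at(p4,whs2), pkg_at(p5,whs2), truck_at(t2,whs2)} \ {truck_at(t2,whs2)} = {pkg_at(p4,whs2), pkg_at(p5,whs2)}
  ∪ pre   = {pkg_at(p4,whs2), pkg_at(p5,whs2)} ∪ {truck_at(t2,gate)}
          = {pkg_at(p4,whs2), pkg_at(p5,whs2), truck_at(t2,gate)}

== RESULT ==
["pkg_at(p4,whs2)", "pkg_at(p5,whs2)", "truck_at(t2,gate)"]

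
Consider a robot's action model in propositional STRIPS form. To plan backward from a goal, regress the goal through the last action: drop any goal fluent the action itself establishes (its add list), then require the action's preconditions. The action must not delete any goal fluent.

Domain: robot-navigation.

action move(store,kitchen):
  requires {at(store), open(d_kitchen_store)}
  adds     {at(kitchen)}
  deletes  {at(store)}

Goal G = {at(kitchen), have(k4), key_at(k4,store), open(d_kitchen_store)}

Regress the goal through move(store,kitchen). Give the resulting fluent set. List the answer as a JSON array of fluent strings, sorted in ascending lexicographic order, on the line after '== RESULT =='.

Compute (G \ add) ∪ pre:
  G ∩ del = {}  (empty — regression defined)
  G \ add = {at(kitchen), have(k4), key_at(k4,store), open(d_kitchen_store)} \ {at(kitchen)} = {have(k4), key_at(k4,store), open(d_kitchen_store)}
  ∪ pre   = {have(k4), key_at(k4,store), open(d_kitchen_store)} ∪ {at(store), open(d_kitchen_store)}
          = {at(store), have(k4), key_at(k4,store), open(d_kitchen_store)}

== RESULT ==
["at(store)", "have(k4)", "key_at(k4,store)", "open(d_kitchen_store)"]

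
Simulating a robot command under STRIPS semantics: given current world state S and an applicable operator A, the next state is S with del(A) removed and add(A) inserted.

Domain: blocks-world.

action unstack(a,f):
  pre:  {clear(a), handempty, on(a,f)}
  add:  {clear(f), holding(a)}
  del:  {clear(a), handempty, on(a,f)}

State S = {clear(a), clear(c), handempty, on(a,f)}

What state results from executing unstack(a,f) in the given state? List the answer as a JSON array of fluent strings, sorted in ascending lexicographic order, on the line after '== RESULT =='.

Progress:
  pre ⊆ S: {clear(a), handempty, on(a,f)} ⊆ S  — applicable
  S \ del = {clear(c)}
  ∪ add   = {clear(c), clear(f), holding(a)}

== RESULT ==
["clear(c)", "clear(f)", "holding(a)"]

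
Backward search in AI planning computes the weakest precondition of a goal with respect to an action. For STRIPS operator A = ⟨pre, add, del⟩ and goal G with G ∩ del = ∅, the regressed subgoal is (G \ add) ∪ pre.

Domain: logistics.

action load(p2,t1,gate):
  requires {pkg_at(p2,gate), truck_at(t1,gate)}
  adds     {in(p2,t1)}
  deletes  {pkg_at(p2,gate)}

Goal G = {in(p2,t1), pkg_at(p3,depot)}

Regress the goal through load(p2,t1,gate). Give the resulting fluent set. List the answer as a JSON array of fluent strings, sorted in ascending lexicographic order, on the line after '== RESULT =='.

Compute (G \ add) ∪ pre:
  G ∩ del = {}  (empty — regression defined)
  G \ add = {in(p2,t1), pkg_at(p3,depot)} \ {in(p2,t1)} = {pkg_at(p3,depot)}
  ∪ pre   = {pkg_at(p3,depot)} ∪ {pkg_at(p2,gate), truck_at(t1,gate)}
          = {pkg_at(p2,gate), pkg_at(p3,depot), truck_at(t1,gate)}

== RESULT ==
["pkg_at(p2,gate)", "pkg_at(p3,depot)", "truck_at(t1,gate)"]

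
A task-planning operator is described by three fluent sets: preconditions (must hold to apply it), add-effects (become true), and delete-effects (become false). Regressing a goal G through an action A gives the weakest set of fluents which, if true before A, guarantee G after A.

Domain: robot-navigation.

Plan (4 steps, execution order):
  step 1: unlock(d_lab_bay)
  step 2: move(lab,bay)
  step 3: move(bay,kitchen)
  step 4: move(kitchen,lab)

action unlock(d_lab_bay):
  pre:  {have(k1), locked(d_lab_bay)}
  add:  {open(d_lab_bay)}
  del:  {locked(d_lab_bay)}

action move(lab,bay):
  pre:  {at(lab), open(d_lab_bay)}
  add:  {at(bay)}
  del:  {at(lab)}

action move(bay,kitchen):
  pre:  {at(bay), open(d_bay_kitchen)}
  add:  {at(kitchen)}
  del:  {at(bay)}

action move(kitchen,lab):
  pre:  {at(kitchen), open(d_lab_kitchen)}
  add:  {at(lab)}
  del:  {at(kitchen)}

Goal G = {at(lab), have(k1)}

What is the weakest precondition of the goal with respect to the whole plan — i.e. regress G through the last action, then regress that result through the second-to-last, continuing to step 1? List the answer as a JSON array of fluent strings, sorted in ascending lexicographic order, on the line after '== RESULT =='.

Regress step by step:
  through step 4 (move(kitchen,lab)): drop {at(lab)}, keep {have(k1)}, require {at(kitchen), open(d_lab_kitchen)}
    → {at(kitchen), have(k1), open(d_lab_kitchen)}
  through step 3 (move(bay,kitchen)): drop {at(kitchen)}, keep {have(k1), open(d_lab_kitchen)}, require {at(bay), open(d_bay_kitchen)}
    → {at(bay), have(k1), open(d_bay_kitchen), open(d_lab_kitchen)}
  through step 2 (move(lab,bay)): drop {at(bay)}, keep {have(k1), open(d_bay_kitchen), open(d_lab_kitchen)}, require {at(lab), open(d_lab_bay)}
    → {at(lab), have(k1), open(d_bay_kitchen), open(d_lab_bay), open(d_lab_kitchen)}
  through step 1 (unlock(d_lab_bay)): drop {open(d_lab_bay)}, keep {at(lab), have(k1), open(d_bay_kitchen), open(d_lab_kitchen)}, require {have(k1), locked(d_lab_bay)}
    → {at(lab), have(k1), locked(d_lab_bay), open(d_bay_kitchen), open(d_lab_kitchen)}

== RESULT ==
["at(lab)", "have(k1)", "locked(d_lab_bay)", "open(d_bay_kitchen)", "open(d_lab_kitchen)"]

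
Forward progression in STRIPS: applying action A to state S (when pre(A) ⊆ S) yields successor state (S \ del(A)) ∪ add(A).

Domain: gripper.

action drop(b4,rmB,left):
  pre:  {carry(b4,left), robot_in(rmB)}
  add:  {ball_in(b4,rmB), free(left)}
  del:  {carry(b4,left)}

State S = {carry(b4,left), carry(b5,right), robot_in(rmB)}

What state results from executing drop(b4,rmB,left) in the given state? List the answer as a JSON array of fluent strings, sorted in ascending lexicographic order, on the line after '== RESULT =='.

Compute (S \ del) ∪ add:
  pre ⊆ S: {carry(b4,left), robot_in(rmB)} ⊆ S  — applicable
  S \ del = {carry(b5,right), robot_in(rmB)}
  ∪ add   = {ball_in(b4,rmB), carry(b5,right), free(left), robot_in(rmB)}

== RESULT ==
["ball_in(b4,rmB)", "carry(b5,right)", "free(left)", "robot_in(rmB)"]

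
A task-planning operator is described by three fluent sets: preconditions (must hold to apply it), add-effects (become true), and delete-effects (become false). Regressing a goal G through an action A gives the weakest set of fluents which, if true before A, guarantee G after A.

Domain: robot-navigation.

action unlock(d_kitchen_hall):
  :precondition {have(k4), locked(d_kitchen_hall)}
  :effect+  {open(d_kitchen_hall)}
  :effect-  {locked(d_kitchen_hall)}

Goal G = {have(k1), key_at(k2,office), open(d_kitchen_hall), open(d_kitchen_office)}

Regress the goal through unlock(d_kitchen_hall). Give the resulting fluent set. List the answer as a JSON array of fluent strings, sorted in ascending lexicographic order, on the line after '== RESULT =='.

Compute (G \ add) ∪ pre:
  G ∩ del = {}  (empty — regression defined)
  G \ add = {have(k1), key_at(k2,office), open(d_kitchen_hall), open(d_kitchen_office)} \ {open(d_kitchen_hall)} = {have(k1), key_at(k2,office), open(d_kitchen_office)}
  ∪ pre   = {have(k1), key_at(k2,office), open(d_kitchen_office)} ∪ {have(k4), locked(d_kitchen_hall)}
          = {have(k1), have(k4), key_at(k2,office), locked(d_kitchen_hall), open(d_kitchen_office)}

== RESULT ==
["have(k1)", "have(k4)", "key_at(k2,office)", "locked(d_kitchen_hall)", "open(d_kitchen_office)"]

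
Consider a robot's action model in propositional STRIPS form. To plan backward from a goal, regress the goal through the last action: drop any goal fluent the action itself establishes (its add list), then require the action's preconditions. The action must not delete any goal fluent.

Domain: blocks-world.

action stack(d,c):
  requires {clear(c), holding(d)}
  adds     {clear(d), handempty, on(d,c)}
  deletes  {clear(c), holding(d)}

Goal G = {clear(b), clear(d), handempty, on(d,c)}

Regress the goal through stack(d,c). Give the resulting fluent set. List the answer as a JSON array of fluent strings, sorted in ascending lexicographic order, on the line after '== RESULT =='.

Compute (G \ add) ∪ pre:
  G ∩ del = {}  (empty — regression defined)
  G \ add = {clear(b), clear(d), handempty, on(d,c)} \ {clear(d), handempty, on(d,c)} = {clear(b)}
  ∪ pre   = {clear(b)} ∪ {clear(c), holding(d)}
          = {clear(b), clear(c), holding(d)}

== RESULT ==
["clear(b)", "clear(c)", "holding(d)"]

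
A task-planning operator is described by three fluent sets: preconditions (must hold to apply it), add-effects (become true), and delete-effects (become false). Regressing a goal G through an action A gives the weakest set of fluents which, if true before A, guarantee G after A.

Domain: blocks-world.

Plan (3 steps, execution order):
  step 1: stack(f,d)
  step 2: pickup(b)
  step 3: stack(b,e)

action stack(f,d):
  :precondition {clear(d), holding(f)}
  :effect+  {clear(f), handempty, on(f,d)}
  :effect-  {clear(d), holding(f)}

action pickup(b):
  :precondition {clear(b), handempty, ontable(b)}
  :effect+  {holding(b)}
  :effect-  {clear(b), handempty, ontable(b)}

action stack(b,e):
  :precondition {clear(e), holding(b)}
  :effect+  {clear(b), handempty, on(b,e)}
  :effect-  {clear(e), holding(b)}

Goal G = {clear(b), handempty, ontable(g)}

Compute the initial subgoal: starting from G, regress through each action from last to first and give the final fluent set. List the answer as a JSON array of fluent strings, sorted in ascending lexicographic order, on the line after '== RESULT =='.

Work backward from the goal:
  through step 3 (stack(b,e)): drop {clear(b), handempty}, keep {ontable(g)}, require {clear(e), holding(b)}
    → {clear(e), holding(b), ontable(g)}
  through step 2 (pickup(b)): drop {holding(b)}, keep {clear(e), ontable(g)}, require {clear(b), handempty, ontable(b)}
    → {clear(b), clear(e), handempty, ontable(b), ontable(g)}
  through step 1 (stack(f,d)): drop {handempty}, keep {clear(b), clear(e), ontable(b), ontable(g)}, require {clear(d), holding(f)}
    → {clear(b), clear(d), clear(e), holding(f), ontable(b), ontable(g)}

== RESULT ==
["clear(b)", "clear(d)", "clear(e)", "holding(f)", "ontable(b)", "ontable(g)"]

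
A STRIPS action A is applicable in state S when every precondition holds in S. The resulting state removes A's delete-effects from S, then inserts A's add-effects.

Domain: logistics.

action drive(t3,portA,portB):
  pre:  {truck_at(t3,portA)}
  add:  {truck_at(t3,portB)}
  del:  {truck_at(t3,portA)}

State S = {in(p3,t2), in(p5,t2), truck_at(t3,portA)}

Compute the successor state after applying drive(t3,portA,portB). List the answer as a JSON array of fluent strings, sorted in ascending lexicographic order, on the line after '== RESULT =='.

Progress:
  pre ⊆ S: {truck_at(t3,portA)} ⊆ S  — applicable
  S \ del = {in(p3,t2), in(p5,t2)}
  ∪ add   = {in(p3,t2), in(p5,t2), truck_at(t3,portB)}

== RESULT ==
["in(p3,t2)", "in(p5,t2)", "truck_at(t3,portB)"]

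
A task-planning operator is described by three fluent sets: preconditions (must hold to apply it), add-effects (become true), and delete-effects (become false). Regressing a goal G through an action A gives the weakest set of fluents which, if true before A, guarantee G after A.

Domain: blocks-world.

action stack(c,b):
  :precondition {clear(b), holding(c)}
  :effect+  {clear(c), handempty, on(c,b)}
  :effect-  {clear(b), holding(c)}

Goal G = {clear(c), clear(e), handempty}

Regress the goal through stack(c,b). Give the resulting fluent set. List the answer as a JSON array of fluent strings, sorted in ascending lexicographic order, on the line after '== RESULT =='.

Regress:
  G ∩ del = {}  (empty — regression defined)
  G \ add = {clear(c), clear(e), handempty} \ {clear(c), handempty, on(c,b)} = {clear(e)}
  ∪ pre   = {clear(e)} ∪ {clear(b), holding(c)}
          = {clear(b), clear(e), holding(c)}

== RESULT ==
["clear(b)", "clear(e)", "holding(c)"]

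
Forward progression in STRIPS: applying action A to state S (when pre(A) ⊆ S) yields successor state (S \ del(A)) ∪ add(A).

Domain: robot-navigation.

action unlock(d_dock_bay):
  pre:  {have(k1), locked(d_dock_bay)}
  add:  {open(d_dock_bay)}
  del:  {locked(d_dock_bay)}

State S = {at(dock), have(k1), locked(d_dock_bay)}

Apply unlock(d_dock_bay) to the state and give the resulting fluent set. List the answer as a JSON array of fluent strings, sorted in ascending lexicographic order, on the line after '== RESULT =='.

Progress:
  pre ⊆ S: {have(k1), locked(d_dock_bay)} ⊆ S  — applicable
  S \ del = {at(dock), have(k1)}
  ∪ add   = {at(dock), have(k1), open(d_dock_bay)}

== RESULT ==
["at(dock)", "have(k1)", "open(d_dock_bay)"]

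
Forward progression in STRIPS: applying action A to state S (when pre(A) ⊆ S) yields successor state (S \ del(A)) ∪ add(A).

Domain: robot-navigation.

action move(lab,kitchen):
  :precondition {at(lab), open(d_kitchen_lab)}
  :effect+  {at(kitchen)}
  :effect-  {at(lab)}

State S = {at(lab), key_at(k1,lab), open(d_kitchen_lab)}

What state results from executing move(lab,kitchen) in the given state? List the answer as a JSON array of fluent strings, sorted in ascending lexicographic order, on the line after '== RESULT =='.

Compute (S \ del) ∪ add:
  pre ⊆ S: {at(lab), open(d_kitchen_lab)} ⊆ S  — applicable
  S \ del = {key_at(k1,lab), open(d_kitchen_lab)}
  ∪ add   = {at(kitchen), key_at(k1,lab), open(d_kitchen_lab)}

== RESULT ==
["at(kitchen)", "key_at(k1,lab)", "open(d_kitchen_lab)"]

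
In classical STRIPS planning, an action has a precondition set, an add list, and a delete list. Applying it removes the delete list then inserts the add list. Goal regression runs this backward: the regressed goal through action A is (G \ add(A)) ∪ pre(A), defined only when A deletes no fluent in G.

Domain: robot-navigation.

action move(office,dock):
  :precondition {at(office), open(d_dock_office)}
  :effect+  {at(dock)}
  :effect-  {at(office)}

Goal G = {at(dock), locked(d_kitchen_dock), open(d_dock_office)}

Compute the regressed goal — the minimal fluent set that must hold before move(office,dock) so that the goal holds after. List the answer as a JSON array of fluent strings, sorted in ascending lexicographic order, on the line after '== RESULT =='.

Regress:
  G ∩ del = {}  (empty — regression defined)
  G \ add = {at(dock), locked(d_kitchen_dock), open(d_dock_office)} \ {at(dock)} = {locked(d_kitchen_dock), open(d_dock_office)}
  ∪ pre   = {locked(d_kitchen_dock), open(d_dock_office)} ∪ {at(office), open(d_dock_office)}
          = {at(office), locked(d_kitchen_dock), open(d_dock_office)}

== RESULT ==
["at(office)", "locked(d_kitchen_dock)", "open(d_dock_office)"]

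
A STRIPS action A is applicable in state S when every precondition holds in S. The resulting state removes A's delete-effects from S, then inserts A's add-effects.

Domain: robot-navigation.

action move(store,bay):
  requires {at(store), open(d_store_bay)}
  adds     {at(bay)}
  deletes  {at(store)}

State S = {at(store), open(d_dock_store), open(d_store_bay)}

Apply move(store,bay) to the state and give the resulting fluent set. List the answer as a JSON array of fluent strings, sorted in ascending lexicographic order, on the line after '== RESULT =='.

Compute (S \ del) ∪ add:
  pre ⊆ S: {at(store), open(d_store_bay)} ⊆ S  — applicable
  S \ del = {open(d_dock_store), open(d_store_bay)}
  ∪ add   = {at(bay), open(d_dock_store), open(d_store_bay)}

== RESULT ==
["at(bay)", "open(d_dock_store)", "open(d_store_bay)"]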